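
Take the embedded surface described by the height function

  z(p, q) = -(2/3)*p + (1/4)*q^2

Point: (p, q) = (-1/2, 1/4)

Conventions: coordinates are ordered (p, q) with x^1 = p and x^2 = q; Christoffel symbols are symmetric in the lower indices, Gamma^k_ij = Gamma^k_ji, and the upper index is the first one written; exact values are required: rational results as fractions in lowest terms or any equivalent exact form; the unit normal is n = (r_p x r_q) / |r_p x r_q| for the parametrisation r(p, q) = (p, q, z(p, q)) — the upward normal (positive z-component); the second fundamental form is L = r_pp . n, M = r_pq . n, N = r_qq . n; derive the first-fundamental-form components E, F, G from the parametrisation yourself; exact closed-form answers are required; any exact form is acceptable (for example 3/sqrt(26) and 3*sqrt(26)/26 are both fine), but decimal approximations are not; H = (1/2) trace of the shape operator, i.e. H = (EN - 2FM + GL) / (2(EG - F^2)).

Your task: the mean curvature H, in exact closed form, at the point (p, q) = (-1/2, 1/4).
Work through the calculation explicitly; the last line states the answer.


z_p = -2/3, z_q = 1/8, z_pp = 0, z_pq = 0, z_qq = 1/2
E = 13/9, F = -1/12, G = 65/64; answer radicand W^2 = 841/576
unnormalised second-form numerators: l = 0, m = 0, n = 1/2; L = l/sqrt(841/576), and similarly M = m/sqrt(W^2), N = n/sqrt(W^2)
H = (E*n - 2*F*m + G*l) / (2*(EG - F^2)*sqrt(W^2)); E*n - 2*F*m + G*l = 13/18, EG - F^2 = 841/576, so H = (208/841)/sqrt(841/576)

Answer: H = 4992/24389


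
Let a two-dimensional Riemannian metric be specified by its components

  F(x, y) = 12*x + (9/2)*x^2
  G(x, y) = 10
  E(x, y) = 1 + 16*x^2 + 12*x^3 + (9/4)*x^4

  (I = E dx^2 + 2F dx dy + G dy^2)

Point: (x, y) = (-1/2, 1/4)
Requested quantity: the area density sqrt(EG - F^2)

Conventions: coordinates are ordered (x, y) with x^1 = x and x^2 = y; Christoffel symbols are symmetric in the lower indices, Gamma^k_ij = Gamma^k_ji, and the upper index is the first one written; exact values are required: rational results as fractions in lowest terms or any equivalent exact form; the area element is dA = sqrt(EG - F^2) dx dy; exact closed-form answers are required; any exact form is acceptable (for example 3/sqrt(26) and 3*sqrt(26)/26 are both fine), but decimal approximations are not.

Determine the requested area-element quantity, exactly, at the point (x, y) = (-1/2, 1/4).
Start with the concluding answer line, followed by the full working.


Answer: sqrt(EG - F^2) = sqrt(809)/8

E = 233/64, F = -39/8, G = 10; EG - F^2 = 809/64


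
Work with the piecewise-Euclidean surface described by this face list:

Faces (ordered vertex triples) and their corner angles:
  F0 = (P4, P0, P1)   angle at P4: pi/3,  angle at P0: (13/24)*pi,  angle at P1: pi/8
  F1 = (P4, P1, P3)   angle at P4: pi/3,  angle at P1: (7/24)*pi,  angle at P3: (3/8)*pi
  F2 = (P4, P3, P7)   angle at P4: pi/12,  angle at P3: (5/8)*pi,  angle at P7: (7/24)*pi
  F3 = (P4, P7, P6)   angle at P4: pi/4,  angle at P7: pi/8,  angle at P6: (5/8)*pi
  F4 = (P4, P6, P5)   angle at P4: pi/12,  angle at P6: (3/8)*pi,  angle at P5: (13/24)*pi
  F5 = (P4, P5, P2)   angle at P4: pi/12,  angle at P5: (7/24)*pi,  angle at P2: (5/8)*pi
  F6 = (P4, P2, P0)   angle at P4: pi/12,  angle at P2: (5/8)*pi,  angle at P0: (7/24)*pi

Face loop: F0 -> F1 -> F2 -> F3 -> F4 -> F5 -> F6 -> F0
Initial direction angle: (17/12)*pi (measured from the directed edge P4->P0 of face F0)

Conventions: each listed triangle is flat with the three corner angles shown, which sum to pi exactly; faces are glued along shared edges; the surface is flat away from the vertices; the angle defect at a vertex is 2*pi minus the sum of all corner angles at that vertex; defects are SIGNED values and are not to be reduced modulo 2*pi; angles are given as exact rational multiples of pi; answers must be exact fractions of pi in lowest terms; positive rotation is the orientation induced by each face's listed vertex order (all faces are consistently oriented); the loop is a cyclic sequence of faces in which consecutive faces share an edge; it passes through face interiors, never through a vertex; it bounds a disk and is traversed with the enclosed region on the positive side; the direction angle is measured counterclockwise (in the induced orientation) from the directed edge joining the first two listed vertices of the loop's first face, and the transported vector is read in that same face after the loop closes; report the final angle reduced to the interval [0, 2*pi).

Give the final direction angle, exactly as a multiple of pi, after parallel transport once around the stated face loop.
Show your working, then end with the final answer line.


enclosed vertex P4: corner angles sum to (5/4)*pi, defect = 2*pi - (5/4)*pi = (3/4)*pi
final direction = starting direction + enclosed defect total, reduced mod 2*pi (induced orientation)
final angle = (17/12)*pi + (3/4)*pi = pi/6 (mod 2*pi)

Answer: final direction angle = pi/6


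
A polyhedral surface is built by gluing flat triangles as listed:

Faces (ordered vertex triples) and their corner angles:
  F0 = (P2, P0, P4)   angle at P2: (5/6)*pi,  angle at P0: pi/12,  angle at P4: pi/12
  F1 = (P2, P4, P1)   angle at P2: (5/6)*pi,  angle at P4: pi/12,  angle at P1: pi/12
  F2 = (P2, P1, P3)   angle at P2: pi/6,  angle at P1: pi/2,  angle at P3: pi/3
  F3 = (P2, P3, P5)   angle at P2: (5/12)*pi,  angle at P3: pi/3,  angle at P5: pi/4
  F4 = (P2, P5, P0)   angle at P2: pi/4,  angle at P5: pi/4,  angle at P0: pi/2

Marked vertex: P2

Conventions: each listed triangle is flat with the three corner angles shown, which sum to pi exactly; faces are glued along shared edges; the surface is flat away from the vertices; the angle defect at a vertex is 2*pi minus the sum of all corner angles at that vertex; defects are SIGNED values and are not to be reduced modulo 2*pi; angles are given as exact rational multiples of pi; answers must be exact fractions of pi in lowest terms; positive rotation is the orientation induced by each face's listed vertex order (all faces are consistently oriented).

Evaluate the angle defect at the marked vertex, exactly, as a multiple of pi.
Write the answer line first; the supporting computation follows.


Answer: defect(P2) = -pi/2

Sum of corner angles at P2: (5/2)*pi
defect = 2*pi - (5/2)*pi


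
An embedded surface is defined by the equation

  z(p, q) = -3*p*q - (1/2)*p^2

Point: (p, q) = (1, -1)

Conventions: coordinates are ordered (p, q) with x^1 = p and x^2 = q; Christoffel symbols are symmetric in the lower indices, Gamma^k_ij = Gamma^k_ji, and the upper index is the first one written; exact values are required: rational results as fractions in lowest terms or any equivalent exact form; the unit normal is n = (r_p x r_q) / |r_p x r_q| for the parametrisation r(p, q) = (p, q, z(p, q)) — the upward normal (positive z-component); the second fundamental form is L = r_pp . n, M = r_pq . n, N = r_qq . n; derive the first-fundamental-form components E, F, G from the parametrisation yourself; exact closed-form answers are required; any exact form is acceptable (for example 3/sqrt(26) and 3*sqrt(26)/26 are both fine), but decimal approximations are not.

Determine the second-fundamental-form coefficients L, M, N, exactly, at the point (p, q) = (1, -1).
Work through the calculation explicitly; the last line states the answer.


z_p = 2, z_q = -3, z_pp = -1, z_pq = -3, z_qq = 0
E = 5, F = -6, G = 10; answer radicand W^2 = 14
unnormalised second-form numerators: l = -1, m = -3, n = 0; L = l/sqrt(14), and similarly M = m/sqrt(W^2), N = n/sqrt(W^2)

Answer: L = -sqrt(14)/14, M = -3*sqrt(14)/14, N = 0


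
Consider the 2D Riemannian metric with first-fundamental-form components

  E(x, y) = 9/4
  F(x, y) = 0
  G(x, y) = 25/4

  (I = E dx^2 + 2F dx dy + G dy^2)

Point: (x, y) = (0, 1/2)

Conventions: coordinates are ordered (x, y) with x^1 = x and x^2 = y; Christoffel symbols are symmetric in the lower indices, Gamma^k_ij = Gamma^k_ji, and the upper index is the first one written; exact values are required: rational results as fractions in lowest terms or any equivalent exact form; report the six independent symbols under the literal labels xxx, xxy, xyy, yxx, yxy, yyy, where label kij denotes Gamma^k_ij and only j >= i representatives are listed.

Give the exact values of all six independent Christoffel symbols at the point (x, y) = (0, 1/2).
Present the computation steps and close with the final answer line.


E = 9/4, F = 0, G = 25/4 at the point
E_x = 0, E_y = 0, F_x = 0, F_y = 0, G_x = 0, G_y = 0
EG - F^2 = 225/16;  g^inv = (16/225) * [[25/4, 0], [0, 9/4]]
first-kind symbols [ij,l] = (1/2)(d_i g_jl + d_j g_il - d_l g_ij): [xx,x] = E_x/2 = 0, [xx,y] = F_x - E_y/2 = 0, [xy,x] = E_y/2 = 0, [xy,y] = G_x/2 = 0, [yy,x] = F_y - G_x/2 = 0, [yy,y] = G_y/2 = 0
Gamma^x_ij = (G*[ij,x] - F*[ij,y])/(EG - F^2), Gamma^y_ij = (E*[ij,y] - F*[ij,x])/(EG - F^2)

Answer: Gamma_xxx = 0, Gamma_xxy = 0, Gamma_xyy = 0, Gamma_yxx = 0, Gamma_yxy = 0, Gamma_yyy = 0


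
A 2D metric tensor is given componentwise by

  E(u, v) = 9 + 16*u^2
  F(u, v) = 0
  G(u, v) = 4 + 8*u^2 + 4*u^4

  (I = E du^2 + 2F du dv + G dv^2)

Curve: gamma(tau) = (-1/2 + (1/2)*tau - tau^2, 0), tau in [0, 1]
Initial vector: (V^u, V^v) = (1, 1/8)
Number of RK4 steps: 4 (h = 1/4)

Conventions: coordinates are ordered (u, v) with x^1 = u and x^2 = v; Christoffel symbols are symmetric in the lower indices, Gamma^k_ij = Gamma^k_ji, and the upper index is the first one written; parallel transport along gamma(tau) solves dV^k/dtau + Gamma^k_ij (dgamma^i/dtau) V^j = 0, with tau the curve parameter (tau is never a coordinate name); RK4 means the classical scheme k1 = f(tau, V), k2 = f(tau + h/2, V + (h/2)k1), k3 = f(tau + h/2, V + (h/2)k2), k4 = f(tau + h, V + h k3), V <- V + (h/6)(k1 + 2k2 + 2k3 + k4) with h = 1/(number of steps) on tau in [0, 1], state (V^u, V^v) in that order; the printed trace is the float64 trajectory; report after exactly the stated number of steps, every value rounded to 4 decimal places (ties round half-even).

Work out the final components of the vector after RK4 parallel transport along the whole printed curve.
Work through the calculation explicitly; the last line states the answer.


gamma'(tau) = (1/2 - 2*tau, 0); f(tau, V)^k = -Gamma^k_ij(gamma(tau)) gamma'^i(tau) V^j; h = 1/4; intermediate values shown to 6 dp
curve data and Christoffel symbols at the stage parameters:
  tau = 0.000000: gamma = (-0.500000, 0.000000), gamma' = (0.500000, 0.000000); Gamma_uuu = -0.615385, Gamma_uuv = 0.000000, Gamma_uvv = 0.384615, Gamma_vuu = 0.000000, Gamma_vuv = -0.800000, Gamma_vvv = 0.000000
  tau = 0.125000: gamma = (-0.453125, 0.000000), gamma' = (0.250000, 0.000000); Gamma_uuu = -0.590143, Gamma_uuv = 0.000000, Gamma_uvv = 0.355656, Gamma_vuu = 0.000000, Gamma_vuv = -0.751874, Gamma_vvv = 0.000000
  tau = 0.250000: gamma = (-0.437500, 0.000000), gamma' = (0.000000, 0.000000); Gamma_uuu = -0.580311, Gamma_uuv = 0.000000, Gamma_uvv = 0.345693, Gamma_vuu = 0.000000, Gamma_vuv = -0.734426, Gamma_vvv = 0.000000
  tau = 0.375000: gamma = (-0.453125, 0.000000), gamma' = (-0.250000, 0.000000); Gamma_uuu = -0.590143, Gamma_uuv = 0.000000, Gamma_uvv = 0.355656, Gamma_vuu = 0.000000, Gamma_vuv = -0.751874, Gamma_vvv = 0.000000
  tau = 0.500000: gamma = (-0.500000, 0.000000), gamma' = (-0.500000, 0.000000); Gamma_uuu = -0.615385, Gamma_uuv = 0.000000, Gamma_uvv = 0.384615, Gamma_vuu = 0.000000, Gamma_vuv = -0.800000, Gamma_vvv = 0.000000
  tau = 0.625000: gamma = (-0.578125, 0.000000), gamma' = (-0.750000, 0.000000); Gamma_uuu = -0.644705, Gamma_uuv = 0.000000, Gamma_uvv = 0.430092, Gamma_vuu = 0.000000, Gamma_vuv = -0.866606, Gamma_vvv = 0.000000
  tau = 0.750000: gamma = (-0.687500, 0.000000), gamma' = (-1.000000, 0.000000); Gamma_uuu = -0.664151, Gamma_uuv = 0.000000, Gamma_uvv = 0.489033, Gamma_vuu = 0.000000, Gamma_vuv = -0.933687, Gamma_vvv = 0.000000
  tau = 0.875000: gamma = (-0.828125, 0.000000), gamma' = (-1.250000, 0.000000); Gamma_uuu = -0.663407, Gamma_uuv = 0.000000, Gamma_uvv = 0.559183, Gamma_vuu = 0.000000, Gamma_vuv = -0.982476, Gamma_vvv = 0.000000
  tau = 1.000000: gamma = (-1.000000, 0.000000), gamma' = (-1.500000, 0.000000); Gamma_uuu = -0.640000, Gamma_uuv = 0.000000, Gamma_uvv = 0.640000, Gamma_vuu = 0.000000, Gamma_vuv = -1.000000, Gamma_vvv = 0.000000
step 0: V^u = 1.0000, V^v = 0.1250
step 1: k1 = (0.307692, 0.050000), k2 = (0.153210, 0.024671), k3 = (0.150361, 0.024076), k4 = (0.000000, 0.000000); V <- V + (h/6)(k1 + 2k2 + 2k3 + k4): V^u = 1.0381, V^v = 0.1311
step 2: k1 = (0.000000, 0.000000), k2 = (-0.153160, -0.024651), k3 = (-0.150335, -0.024072), k4 = (-0.307857, -0.050051); V <- V + (h/6)(k1 + 2k2 + 2k3 + k4): V^u = 1.0000, V^v = 0.1250
step 3: k1 = (-0.307692, -0.050000), k2 = (-0.464931, -0.077182), k3 = (-0.455427, -0.074974), k4 = (-0.588533, -0.099210); V <- V + (h/6)(k1 + 2k2 + 2k3 + k4): V^u = 0.8860, V^v = 0.1061
step 4: k1 = (-0.588411, -0.099067), k2 = (-0.673697, -0.115097), k3 = (-0.664857, -0.112636), k4 = (-0.690956, -0.116916); V <- V + (h/6)(k1 + 2k2 + 2k3 + k4): V^u = 0.7211, V^v = 0.0781

Answer: V^u = 0.7211, V^v = 0.0781


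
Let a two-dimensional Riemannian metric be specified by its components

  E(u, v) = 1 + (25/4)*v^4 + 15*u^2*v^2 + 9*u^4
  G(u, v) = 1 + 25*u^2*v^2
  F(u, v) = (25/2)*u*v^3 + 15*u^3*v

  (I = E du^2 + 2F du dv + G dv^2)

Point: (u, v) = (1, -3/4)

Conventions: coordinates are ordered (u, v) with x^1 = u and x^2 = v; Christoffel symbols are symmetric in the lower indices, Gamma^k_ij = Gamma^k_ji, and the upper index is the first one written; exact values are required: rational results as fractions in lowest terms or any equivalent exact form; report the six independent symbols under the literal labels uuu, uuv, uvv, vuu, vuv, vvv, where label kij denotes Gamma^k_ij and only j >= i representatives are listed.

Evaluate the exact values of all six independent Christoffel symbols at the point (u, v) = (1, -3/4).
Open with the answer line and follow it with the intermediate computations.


Answer: Gamma_uuu = 27072/35305, Gamma_uuv = -3384/7061, Gamma_uvv = 4512/7061, Gamma_vuu = -4608/7061, Gamma_vuv = 2880/7061, Gamma_vvv = -3840/7061

E = 20905/1024, F = -2115/128, G = 241/16 at the point
E_u = 423/8, E_v = -2115/64, F_u = -4995/128, F_v = 1155/32, G_u = 225/8, G_v = -75/2
EG - F^2 = 35305/1024;  g^inv = (1024/35305) * [[241/16, 2115/128], [2115/128, 20905/1024]]
first-kind symbols [ij,l] = (1/2)(d_i g_jl + d_j g_il - d_l g_ij): [uu,u] = E_u/2 = 423/16, [uu,v] = F_u - E_v/2 = -45/2, [uv,u] = E_v/2 = -2115/128, [uv,v] = G_u/2 = 225/16, [vv,u] = F_v - G_u/2 = 705/32, [vv,v] = G_v/2 = -75/4
Gamma^u_ij = (G*[ij,u] - F*[ij,v])/(EG - F^2), Gamma^v_ij = (E*[ij,v] - F*[ij,u])/(EG - F^2)


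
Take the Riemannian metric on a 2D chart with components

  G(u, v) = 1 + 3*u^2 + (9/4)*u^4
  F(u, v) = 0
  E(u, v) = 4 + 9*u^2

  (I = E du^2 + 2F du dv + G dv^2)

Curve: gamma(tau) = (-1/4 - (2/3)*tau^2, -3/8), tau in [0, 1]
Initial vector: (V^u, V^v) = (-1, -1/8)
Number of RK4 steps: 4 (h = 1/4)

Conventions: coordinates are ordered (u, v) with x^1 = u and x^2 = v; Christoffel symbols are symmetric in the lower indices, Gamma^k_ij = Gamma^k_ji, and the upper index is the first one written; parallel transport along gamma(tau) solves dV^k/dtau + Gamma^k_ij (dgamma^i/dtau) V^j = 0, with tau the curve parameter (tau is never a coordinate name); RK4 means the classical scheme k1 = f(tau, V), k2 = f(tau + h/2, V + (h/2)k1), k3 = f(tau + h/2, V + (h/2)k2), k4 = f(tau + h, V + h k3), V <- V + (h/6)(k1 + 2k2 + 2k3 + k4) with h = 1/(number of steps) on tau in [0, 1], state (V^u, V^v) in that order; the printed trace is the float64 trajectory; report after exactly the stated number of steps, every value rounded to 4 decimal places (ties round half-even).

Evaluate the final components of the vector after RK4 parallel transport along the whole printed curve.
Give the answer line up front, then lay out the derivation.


Answer: V^u = -0.6282, V^v = -0.0605

gamma'(tau) = (-(4/3)*tau, 0); f(tau, V)^k = -Gamma^k_ij(gamma(tau)) gamma'^i(tau) V^j; h = 1/4; intermediate values shown to 6 dp
curve data and Christoffel symbols at the stage parameters:
  tau = 0.000000: gamma = (-0.250000, -0.375000), gamma' = (0.000000, 0.000000); Gamma_uuu = -0.493151, Gamma_uuv = 0.000000, Gamma_uvv = 0.179795, Gamma_vuu = 0.000000, Gamma_vuv = -0.685714, Gamma_vvv = 0.000000
  tau = 0.125000: gamma = (-0.260417, -0.375000), gamma' = (-0.166667, 0.000000); Gamma_uuu = -0.508367, Gamma_uuv = 0.000000, Gamma_uvv = 0.186694, Gamma_vuu = 0.000000, Gamma_vuv = -0.709115, Gamma_vvv = 0.000000
  tau = 0.250000: gamma = (-0.291667, -0.375000), gamma' = (-0.333333, 0.000000); Gamma_uuu = -0.550820, Gamma_uuv = 0.000000, Gamma_uvv = 0.207036, Gamma_vuu = 0.000000, Gamma_vuv = -0.775982, Gamma_vvv = 0.000000
  tau = 0.375000: gamma = (-0.343750, -0.375000), gamma' = (-0.500000, 0.000000); Gamma_uuu = -0.610993, Gamma_uuv = 0.000000, Gamma_uvv = 0.239763, Gamma_vuu = 0.000000, Gamma_vuv = -0.875985, Gamma_vvv = 0.000000
  tau = 0.500000: gamma = (-0.416667, -0.375000), gamma' = (-0.666667, 0.000000); Gamma_uuu = -0.674157, Gamma_uuv = 0.000000, Gamma_uvv = 0.283240, Gamma_vuu = 0.000000, Gamma_vuv = -0.991736, Gamma_vvv = 0.000000
  tau = 0.625000: gamma = (-0.510417, -0.375000), gamma' = (-0.833333, 0.000000); Gamma_uuu = -0.724026, Gamma_uuv = 0.000000, Gamma_uvv = 0.335656, Gamma_vuu = 0.000000, Gamma_vuv = -1.100995, Gamma_vvv = 0.000000
  tau = 0.750000: gamma = (-0.625000, -0.375000), gamma' = (-1.000000, 0.000000); Gamma_uuu = -0.748441, Gamma_uuv = 0.000000, Gamma_uvv = 0.395660, Gamma_vuu = 0.000000, Gamma_vuv = -1.182266, Gamma_vvv = 0.000000
  tau = 0.875000: gamma = (-0.760417, -0.375000), gamma' = (-1.166667, 0.000000); Gamma_uuu = -0.743554, Gamma_uuv = 0.000000, Gamma_uvv = 0.462825, Gamma_vuu = 0.000000, Gamma_vuv = -1.221651, Gamma_vvv = 0.000000
  tau = 1.000000: gamma = (-0.916667, -0.375000), gamma' = (-1.333333, 0.000000); Gamma_uuu = -0.713514, Gamma_uuv = 0.000000, Gamma_uvv = 0.537613, Gamma_vuu = 0.000000, Gamma_vuv = -1.216590, Gamma_vvv = 0.000000
step 0: V^u = -1.0000, V^v = -0.1250
step 1: k1 = (0.000000, 0.000000), k2 = (0.084728, 0.014773), k3 = (0.083830, 0.014555), k4 = (0.179759, 0.031391); V <- V + (h/6)(k1 + 2k2 + 2k3 + k4): V^u = -0.9785, V^v = -0.1212
step 2: k1 = (0.179652, 0.031362), k2 = (0.292057, 0.051389), k3 = (0.287765, 0.050292), k4 = (0.407426, 0.071851); V <- V + (h/6)(k1 + 2k2 + 2k3 + k4): V^u = -0.9057, V^v = -0.1085
step 3: k1 = (0.407049, 0.071718), k2 = (0.515750, 0.091299), k3 = (0.507551, 0.089054), k4 = (0.582882, 0.101924); V <- V + (h/6)(k1 + 2k2 + 2k3 + k4): V^u = -0.7792, V^v = -0.0862
step 4: k1 = (0.583156, 0.101923), k2 = (0.612672, 0.104713), k3 = (0.609472, 0.104216), k4 = (0.596301, 0.097580); V <- V + (h/6)(k1 + 2k2 + 2k3 + k4): V^u = -0.6282, V^v = -0.0605


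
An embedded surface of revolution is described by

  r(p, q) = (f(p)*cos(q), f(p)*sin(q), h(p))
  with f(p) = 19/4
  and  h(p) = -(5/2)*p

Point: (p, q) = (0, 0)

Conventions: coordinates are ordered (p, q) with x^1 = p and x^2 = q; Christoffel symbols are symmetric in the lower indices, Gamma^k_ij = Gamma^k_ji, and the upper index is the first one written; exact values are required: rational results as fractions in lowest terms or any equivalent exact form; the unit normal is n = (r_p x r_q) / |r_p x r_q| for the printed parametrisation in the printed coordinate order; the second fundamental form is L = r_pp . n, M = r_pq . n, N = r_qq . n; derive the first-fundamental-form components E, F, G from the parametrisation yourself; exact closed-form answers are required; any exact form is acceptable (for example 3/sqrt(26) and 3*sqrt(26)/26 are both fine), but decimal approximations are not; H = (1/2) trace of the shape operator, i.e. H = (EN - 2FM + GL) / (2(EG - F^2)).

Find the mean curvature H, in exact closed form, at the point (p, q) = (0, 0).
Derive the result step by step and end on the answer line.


f = 19/4, f' = 0, f'' = 0, h' = -5/2, h'' = 0
E = 25/4, F = 0, G = 361/16; answer radicand W^2 = 25/4
unnormalised second-form numerators: l = 0, m = 0, n = -95/8; L = l/sqrt(25/4), and similarly M = m/sqrt(W^2), N = n/sqrt(W^2)
H = (E*n - 2*F*m + G*l) / (2*(EG - F^2)*sqrt(W^2)); E*n - 2*F*m + G*l = -2375/32, EG - F^2 = 9025/64, so H = (-5/19)/sqrt(25/4)

Answer: H = -2/19


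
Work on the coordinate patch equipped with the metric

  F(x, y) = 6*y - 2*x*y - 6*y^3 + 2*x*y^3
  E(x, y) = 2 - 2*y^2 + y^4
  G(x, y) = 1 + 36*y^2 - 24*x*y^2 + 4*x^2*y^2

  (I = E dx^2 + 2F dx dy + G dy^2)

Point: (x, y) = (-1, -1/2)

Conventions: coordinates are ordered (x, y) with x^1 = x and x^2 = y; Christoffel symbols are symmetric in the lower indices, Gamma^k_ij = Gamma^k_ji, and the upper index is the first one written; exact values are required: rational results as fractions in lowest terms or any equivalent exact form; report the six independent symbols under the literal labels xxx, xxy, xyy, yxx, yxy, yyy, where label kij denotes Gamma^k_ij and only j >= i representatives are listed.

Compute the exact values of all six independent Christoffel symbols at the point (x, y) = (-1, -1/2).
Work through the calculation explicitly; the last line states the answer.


E = 25/16, F = -3, G = 17 at the point
E_x = 0, E_y = 3/2, F_x = 3/4, F_y = 2, G_x = -8, G_y = -64
EG - F^2 = 281/16;  g^inv = (16/281) * [[17, 3], [3, 25/16]]
first-kind symbols [ij,l] = (1/2)(d_i g_jl + d_j g_il - d_l g_ij): [xx,x] = E_x/2 = 0, [xx,y] = F_x - E_y/2 = 0, [xy,x] = E_y/2 = 3/4, [xy,y] = G_x/2 = -4, [yy,x] = F_y - G_x/2 = 6, [yy,y] = G_y/2 = -32
Gamma^x_ij = (G*[ij,x] - F*[ij,y])/(EG - F^2), Gamma^y_ij = (E*[ij,y] - F*[ij,x])/(EG - F^2)

Answer: Gamma_xxx = 0, Gamma_xxy = 12/281, Gamma_xyy = 96/281, Gamma_yxx = 0, Gamma_yxy = -64/281, Gamma_yyy = -512/281


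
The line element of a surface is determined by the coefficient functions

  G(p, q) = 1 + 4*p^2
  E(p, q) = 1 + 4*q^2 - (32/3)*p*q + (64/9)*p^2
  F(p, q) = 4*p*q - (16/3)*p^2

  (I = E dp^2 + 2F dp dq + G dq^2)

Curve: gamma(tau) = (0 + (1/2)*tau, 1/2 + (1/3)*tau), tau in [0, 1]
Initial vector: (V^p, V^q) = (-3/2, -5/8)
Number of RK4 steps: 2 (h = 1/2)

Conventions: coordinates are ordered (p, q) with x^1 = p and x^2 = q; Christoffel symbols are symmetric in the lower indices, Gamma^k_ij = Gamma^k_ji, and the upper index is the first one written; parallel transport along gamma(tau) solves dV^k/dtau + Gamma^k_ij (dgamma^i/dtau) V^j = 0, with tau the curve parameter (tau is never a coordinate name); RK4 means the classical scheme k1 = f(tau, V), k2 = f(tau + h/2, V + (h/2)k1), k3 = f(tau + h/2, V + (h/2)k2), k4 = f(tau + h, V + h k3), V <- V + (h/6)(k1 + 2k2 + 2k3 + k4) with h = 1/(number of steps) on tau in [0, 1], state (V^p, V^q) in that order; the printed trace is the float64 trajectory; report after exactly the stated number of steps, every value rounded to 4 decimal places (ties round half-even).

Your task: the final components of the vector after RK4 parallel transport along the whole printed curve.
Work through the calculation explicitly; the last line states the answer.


gamma'(tau) = (1/2, 1/3); f(tau, V)^k = -Gamma^k_ij(gamma(tau)) gamma'^i(tau) V^j; h = 1/2; intermediate values shown to 6 dp
curve data and Christoffel symbols at the stage parameters:
  tau = 0.000000: gamma = (0.000000, 0.500000), gamma' = (0.500000, 0.333333); Gamma_ppp = -1.333333, Gamma_ppq = 1.000000, Gamma_pqq = 0.000000, Gamma_qpp = 0.000000, Gamma_qpq = 0.000000, Gamma_qqq = 0.000000
  tau = 0.250000: gamma = (0.125000, 0.583333), gamma' = (0.500000, 0.333333); Gamma_ppp = -1.264822, Gamma_ppq = 0.948617, Gamma_pqq = 0.000000, Gamma_qpp = -0.379447, Gamma_qpq = 0.284585, Gamma_qqq = 0.000000
  tau = 0.500000: gamma = (0.250000, 0.666667), gamma' = (0.500000, 0.333333); Gamma_ppp = -1.049180, Gamma_ppq = 0.786885, Gamma_pqq = 0.000000, Gamma_qpp = -0.786885, Gamma_qpq = 0.590164, Gamma_qqq = 0.000000
  tau = 0.750000: gamma = (0.375000, 0.750000), gamma' = (0.500000, 0.333333); Gamma_ppp = -0.735632, Gamma_ppq = 0.551724, Gamma_pqq = 0.000000, Gamma_qpp = -1.103448, Gamma_qpq = 0.827586, Gamma_qqq = 0.000000
  tau = 1.000000: gamma = (0.500000, 0.833333), gamma' = (0.500000, 0.333333); Gamma_ppp = -0.421053, Gamma_ppq = 0.315789, Gamma_pqq = 0.000000, Gamma_qpp = -1.263158, Gamma_qpq = 0.947368, Gamma_qqq = 0.000000
step 0: V^p = -1.5000, V^q = -0.6250
step 1: k1 = (-0.187500, 0.000000), k2 = (-0.192688, -0.057806), k3 = (-0.186243, -0.055873), k4 = (-0.160975, -0.120731); V <- V + (h/6)(k1 + 2k2 + 2k3 + k4): V^p = -1.5922, V^q = -0.6540
step 2: k1 = (-0.160310, -0.120233), k2 = (-0.111480, -0.167220), k3 = (-0.105995, -0.158992), k4 = (-0.057362, -0.172085); V <- V + (h/6)(k1 + 2k2 + 2k3 + k4): V^p = -1.6466, V^q = -0.7327

Answer: V^p = -1.6466, V^q = -0.7327


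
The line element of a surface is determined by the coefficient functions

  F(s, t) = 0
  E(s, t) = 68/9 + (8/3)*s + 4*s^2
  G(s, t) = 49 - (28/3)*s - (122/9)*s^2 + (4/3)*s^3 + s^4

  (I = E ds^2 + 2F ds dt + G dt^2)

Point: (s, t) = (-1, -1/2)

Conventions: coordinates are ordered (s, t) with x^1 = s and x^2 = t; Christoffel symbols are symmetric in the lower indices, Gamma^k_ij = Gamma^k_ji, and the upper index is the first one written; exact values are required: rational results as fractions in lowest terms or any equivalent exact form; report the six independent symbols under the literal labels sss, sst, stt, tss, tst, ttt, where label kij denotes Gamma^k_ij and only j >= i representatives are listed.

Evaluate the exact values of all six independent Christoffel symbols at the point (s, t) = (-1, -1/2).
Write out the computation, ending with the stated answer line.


E = 80/9, F = 0, G = 400/9 at the point
E_s = -16/3, E_t = 0, F_s = 0, F_t = 0, G_s = 160/9, G_t = 0
EG - F^2 = 32000/81;  g^inv = (81/32000) * [[400/9, 0], [0, 80/9]]
first-kind symbols [ij,l] = (1/2)(d_i g_jl + d_j g_il - d_l g_ij): [ss,s] = E_s/2 = -8/3, [ss,t] = F_s - E_t/2 = 0, [st,s] = E_t/2 = 0, [st,t] = G_s/2 = 80/9, [tt,s] = F_t - G_s/2 = -80/9, [tt,t] = G_t/2 = 0
Gamma^s_ij = (G*[ij,s] - F*[ij,t])/(EG - F^2), Gamma^t_ij = (E*[ij,t] - F*[ij,s])/(EG - F^2)

Answer: Gamma_sss = -3/10, Gamma_sst = 0, Gamma_stt = -1, Gamma_tss = 0, Gamma_tst = 1/5, Gamma_ttt = 0


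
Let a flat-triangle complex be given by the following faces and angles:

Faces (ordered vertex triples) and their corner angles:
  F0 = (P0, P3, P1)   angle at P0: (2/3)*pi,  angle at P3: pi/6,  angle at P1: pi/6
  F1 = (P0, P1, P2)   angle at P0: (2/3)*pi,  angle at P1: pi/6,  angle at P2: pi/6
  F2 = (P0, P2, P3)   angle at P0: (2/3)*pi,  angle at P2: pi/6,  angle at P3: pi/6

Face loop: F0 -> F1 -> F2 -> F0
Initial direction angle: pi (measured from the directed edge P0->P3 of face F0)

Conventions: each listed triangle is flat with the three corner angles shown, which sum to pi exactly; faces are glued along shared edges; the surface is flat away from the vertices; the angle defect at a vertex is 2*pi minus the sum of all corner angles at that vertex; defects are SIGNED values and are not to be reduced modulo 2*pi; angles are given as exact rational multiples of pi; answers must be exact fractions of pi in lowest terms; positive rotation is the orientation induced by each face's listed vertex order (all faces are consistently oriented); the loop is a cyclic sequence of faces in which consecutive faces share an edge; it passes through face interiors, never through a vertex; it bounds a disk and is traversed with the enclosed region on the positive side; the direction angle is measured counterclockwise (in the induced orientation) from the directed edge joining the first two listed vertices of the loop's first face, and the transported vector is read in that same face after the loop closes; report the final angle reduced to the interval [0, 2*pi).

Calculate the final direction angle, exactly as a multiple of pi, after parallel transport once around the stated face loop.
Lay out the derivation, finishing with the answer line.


enclosed vertex P0: corner angles sum to 2*pi, defect = 2*pi - 2*pi = 0
holonomy = initial angle + sum of enclosed defects (mod 2*pi), positive in the induced orientation
final angle = pi + 0 = pi (mod 2*pi)

Answer: final direction angle = pi


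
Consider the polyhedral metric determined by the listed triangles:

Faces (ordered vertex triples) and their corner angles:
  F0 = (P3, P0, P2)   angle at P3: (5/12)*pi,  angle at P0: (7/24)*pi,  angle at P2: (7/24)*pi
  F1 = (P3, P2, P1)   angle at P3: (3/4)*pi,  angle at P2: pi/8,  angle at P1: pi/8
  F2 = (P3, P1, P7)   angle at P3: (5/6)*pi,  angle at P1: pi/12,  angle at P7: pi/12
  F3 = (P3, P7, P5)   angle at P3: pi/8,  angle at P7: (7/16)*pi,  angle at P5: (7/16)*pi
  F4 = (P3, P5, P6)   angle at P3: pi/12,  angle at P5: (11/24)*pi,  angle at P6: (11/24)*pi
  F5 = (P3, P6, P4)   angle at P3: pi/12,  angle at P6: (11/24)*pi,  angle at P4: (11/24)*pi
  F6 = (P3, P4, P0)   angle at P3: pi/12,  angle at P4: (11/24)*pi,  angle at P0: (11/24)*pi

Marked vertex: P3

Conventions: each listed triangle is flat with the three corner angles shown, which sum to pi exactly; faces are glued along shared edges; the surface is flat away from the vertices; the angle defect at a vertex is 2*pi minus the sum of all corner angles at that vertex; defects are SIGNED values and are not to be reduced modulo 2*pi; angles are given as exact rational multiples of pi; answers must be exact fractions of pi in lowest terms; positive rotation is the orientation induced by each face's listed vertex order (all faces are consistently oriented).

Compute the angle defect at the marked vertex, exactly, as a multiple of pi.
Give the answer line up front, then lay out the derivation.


Answer: defect(P3) = (-3/8)*pi

Sum of corner angles at P3: (19/8)*pi
defect = 2*pi - (19/8)*pi


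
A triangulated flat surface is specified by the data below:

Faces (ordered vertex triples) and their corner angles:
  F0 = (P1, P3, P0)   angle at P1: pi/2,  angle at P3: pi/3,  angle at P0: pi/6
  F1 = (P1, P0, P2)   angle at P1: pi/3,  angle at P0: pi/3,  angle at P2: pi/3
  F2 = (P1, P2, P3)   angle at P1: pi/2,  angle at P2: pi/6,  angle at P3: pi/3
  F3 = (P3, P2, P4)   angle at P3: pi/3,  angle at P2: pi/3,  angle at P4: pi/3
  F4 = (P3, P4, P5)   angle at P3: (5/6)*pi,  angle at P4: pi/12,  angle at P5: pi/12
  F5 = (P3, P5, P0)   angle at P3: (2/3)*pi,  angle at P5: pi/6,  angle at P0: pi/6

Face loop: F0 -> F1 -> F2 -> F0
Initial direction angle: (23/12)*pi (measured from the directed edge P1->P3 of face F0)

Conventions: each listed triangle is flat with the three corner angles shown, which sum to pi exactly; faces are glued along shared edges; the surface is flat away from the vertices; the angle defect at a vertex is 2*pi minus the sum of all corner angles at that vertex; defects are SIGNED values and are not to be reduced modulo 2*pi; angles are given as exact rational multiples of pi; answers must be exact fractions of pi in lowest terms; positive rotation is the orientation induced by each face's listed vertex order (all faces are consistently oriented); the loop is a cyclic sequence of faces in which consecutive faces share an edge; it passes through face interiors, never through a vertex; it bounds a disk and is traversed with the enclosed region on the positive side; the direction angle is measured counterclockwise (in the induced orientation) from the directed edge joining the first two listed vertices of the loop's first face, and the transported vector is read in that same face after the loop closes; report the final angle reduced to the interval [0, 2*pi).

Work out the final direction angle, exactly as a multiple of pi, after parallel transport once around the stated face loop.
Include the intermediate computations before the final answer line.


enclosed vertex P1: corner angles sum to (4/3)*pi, defect = 2*pi - (4/3)*pi = (2/3)*pi
transport around the loop rotates by the sum of enclosed defects; add to the initial angle mod 2*pi
final angle = (23/12)*pi + (2/3)*pi = (7/12)*pi (mod 2*pi)

Answer: final direction angle = (7/12)*pi


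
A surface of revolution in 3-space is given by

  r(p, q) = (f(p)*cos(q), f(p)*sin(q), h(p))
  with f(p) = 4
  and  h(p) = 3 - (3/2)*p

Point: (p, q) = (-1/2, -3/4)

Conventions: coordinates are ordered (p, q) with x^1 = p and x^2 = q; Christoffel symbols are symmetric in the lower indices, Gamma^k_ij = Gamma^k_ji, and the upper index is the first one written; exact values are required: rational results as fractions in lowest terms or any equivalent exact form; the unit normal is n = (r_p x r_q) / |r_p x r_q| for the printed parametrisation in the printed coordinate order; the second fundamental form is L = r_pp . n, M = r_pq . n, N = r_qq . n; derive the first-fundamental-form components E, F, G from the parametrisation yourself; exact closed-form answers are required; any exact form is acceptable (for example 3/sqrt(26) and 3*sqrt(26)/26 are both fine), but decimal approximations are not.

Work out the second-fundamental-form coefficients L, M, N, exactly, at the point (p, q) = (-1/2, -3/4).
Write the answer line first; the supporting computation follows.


Answer: L = 0, M = 0, N = -4

f = 4, f' = 0, f'' = 0, h' = -3/2, h'' = 0
E = 9/4, F = 0, G = 16; answer radicand W^2 = 9/4
unnormalised second-form numerators: l = 0, m = 0, n = -6; L = l/sqrt(9/4), and similarly M = m/sqrt(W^2), N = n/sqrt(W^2)


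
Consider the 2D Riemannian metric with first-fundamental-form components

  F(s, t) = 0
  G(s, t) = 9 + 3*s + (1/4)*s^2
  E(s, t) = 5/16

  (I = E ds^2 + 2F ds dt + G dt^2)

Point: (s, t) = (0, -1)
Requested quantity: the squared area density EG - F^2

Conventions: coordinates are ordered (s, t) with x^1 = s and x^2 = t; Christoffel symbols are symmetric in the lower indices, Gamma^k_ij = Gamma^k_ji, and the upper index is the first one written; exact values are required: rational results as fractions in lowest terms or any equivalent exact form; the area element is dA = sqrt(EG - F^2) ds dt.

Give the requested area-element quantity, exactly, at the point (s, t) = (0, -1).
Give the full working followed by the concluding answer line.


E = 5/16, F = 0, G = 9; EG - F^2 = 45/16

Answer: EG - F^2 = 45/16


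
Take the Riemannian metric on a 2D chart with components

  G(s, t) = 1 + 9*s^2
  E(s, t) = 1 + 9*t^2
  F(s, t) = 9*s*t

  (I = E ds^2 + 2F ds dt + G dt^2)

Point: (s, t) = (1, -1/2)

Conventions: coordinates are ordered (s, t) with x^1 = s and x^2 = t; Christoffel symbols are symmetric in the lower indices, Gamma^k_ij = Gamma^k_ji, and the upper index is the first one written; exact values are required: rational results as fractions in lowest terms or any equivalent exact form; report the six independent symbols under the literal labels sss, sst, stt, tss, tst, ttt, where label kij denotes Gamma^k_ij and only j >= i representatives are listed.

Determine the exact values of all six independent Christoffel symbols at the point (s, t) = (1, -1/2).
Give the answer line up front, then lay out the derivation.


Answer: Gamma_sss = 0, Gamma_sst = -18/49, Gamma_stt = 0, Gamma_tss = 0, Gamma_tst = 36/49, Gamma_ttt = 0

E = 13/4, F = -9/2, G = 10 at the point
E_s = 0, E_t = -9, F_s = -9/2, F_t = 9, G_s = 18, G_t = 0
EG - F^2 = 49/4;  g^inv = (4/49) * [[10, 9/2], [9/2, 13/4]]
first-kind symbols [ij,l] = (1/2)(d_i g_jl + d_j g_il - d_l g_ij): [ss,s] = E_s/2 = 0, [ss,t] = F_s - E_t/2 = 0, [st,s] = E_t/2 = -9/2, [st,t] = G_s/2 = 9, [tt,s] = F_t - G_s/2 = 0, [tt,t] = G_t/2 = 0
Gamma^s_ij = (G*[ij,s] - F*[ij,t])/(EG - F^2), Gamma^t_ij = (E*[ij,t] - F*[ij,s])/(EG - F^2)


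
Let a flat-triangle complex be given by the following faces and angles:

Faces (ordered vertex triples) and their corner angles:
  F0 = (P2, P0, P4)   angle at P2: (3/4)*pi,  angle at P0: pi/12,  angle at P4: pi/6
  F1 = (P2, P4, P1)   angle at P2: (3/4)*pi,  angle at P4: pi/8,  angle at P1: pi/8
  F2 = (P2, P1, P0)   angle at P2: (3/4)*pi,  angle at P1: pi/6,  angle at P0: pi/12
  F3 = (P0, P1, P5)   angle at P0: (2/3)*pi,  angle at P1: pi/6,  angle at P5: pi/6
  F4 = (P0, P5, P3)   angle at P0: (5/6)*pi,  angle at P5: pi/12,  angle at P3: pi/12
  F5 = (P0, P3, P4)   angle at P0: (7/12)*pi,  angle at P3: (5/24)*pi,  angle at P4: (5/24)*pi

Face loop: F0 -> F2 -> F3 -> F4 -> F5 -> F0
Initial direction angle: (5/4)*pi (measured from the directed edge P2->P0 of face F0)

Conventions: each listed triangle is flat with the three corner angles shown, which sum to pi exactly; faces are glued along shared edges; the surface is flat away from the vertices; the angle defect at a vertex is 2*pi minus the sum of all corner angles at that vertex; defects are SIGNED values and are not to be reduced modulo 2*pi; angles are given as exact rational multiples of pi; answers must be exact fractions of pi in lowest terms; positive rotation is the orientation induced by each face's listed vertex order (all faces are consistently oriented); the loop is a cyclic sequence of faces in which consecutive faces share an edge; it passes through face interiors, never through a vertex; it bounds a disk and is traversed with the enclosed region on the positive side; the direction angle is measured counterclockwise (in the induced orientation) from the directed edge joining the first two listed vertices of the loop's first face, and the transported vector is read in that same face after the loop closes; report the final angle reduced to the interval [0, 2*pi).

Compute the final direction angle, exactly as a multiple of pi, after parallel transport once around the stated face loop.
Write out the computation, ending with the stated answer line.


enclosed vertex P0: corner angles sum to (9/4)*pi, defect = 2*pi - (9/4)*pi = -pi/4
holonomy = initial angle + sum of enclosed defects (mod 2*pi), positive in the induced orientation
final angle = (5/4)*pi - pi/4 = pi (mod 2*pi)

Answer: final direction angle = pi


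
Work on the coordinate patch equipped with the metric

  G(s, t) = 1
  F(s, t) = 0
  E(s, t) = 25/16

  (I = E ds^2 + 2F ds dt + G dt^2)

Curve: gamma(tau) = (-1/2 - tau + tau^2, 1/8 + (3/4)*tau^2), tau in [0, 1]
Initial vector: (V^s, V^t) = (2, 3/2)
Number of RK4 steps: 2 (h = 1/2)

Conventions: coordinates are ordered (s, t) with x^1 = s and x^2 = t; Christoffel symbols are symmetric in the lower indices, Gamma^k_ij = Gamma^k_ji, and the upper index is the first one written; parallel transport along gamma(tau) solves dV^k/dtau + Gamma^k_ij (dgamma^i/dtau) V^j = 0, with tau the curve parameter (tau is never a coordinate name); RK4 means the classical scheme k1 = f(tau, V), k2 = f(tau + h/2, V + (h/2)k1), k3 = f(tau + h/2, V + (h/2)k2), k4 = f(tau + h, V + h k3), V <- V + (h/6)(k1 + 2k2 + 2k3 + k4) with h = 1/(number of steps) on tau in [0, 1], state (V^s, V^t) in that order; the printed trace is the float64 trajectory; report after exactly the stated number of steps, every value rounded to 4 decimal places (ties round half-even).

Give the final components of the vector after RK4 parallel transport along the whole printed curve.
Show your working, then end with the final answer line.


gamma'(tau) = (-1 + 2*tau, (3/2)*tau); f(tau, V)^k = -Gamma^k_ij(gamma(tau)) gamma'^i(tau) V^j; h = 1/2; intermediate values shown to 6 dp
curve data and Christoffel symbols at the stage parameters:
  tau = 0.000000: gamma = (-0.500000, 0.125000), gamma' = (-1.000000, 0.000000); Gamma_sss = 0.000000, Gamma_sst = 0.000000, Gamma_stt = 0.000000, Gamma_tss = 0.000000, Gamma_tst = 0.000000, Gamma_ttt = 0.000000
  tau = 0.250000: gamma = (-0.687500, 0.171875), gamma' = (-0.500000, 0.375000); Gamma_sss = 0.000000, Gamma_sst = 0.000000, Gamma_stt = 0.000000, Gamma_tss = 0.000000, Gamma_tst = 0.000000, Gamma_ttt = 0.000000
  tau = 0.500000: gamma = (-0.750000, 0.312500), gamma' = (0.000000, 0.750000); Gamma_sss = 0.000000, Gamma_sst = 0.000000, Gamma_stt = 0.000000, Gamma_tss = 0.000000, Gamma_tst = 0.000000, Gamma_ttt = 0.000000
  tau = 0.750000: gamma = (-0.687500, 0.546875), gamma' = (0.500000, 1.125000); Gamma_sss = 0.000000, Gamma_sst = 0.000000, Gamma_stt = 0.000000, Gamma_tss = 0.000000, Gamma_tst = 0.000000, Gamma_ttt = 0.000000
  tau = 1.000000: gamma = (-0.500000, 0.875000), gamma' = (1.000000, 1.500000); Gamma_sss = 0.000000, Gamma_sst = 0.000000, Gamma_stt = 0.000000, Gamma_tss = 0.000000, Gamma_tst = 0.000000, Gamma_ttt = 0.000000
step 0: V^s = 2.0000, V^t = 1.5000
step 1: k1 = (0.000000, 0.000000), k2 = (0.000000, 0.000000), k3 = (0.000000, 0.000000), k4 = (0.000000, 0.000000); V <- V + (h/6)(k1 + 2k2 + 2k3 + k4): V^s = 2.0000, V^t = 1.5000
step 2: k1 = (0.000000, 0.000000), k2 = (0.000000, 0.000000), k3 = (0.000000, 0.000000), k4 = (0.000000, 0.000000); V <- V + (h/6)(k1 + 2k2 + 2k3 + k4): V^s = 2.0000, V^t = 1.5000

Answer: V^s = 2.0000, V^t = 1.5000
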